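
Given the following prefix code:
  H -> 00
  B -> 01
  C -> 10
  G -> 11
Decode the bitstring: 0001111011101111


Decoding step by step:
Bits 00 -> H
Bits 01 -> B
Bits 11 -> G
Bits 10 -> C
Bits 11 -> G
Bits 10 -> C
Bits 11 -> G
Bits 11 -> G


Decoded message: HBGCGCGG


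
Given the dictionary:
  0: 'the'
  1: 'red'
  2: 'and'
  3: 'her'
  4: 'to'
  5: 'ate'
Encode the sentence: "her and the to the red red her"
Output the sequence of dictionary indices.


Look up each word in the dictionary:
  'her' -> 3
  'and' -> 2
  'the' -> 0
  'to' -> 4
  'the' -> 0
  'red' -> 1
  'red' -> 1
  'her' -> 3

Encoded: [3, 2, 0, 4, 0, 1, 1, 3]


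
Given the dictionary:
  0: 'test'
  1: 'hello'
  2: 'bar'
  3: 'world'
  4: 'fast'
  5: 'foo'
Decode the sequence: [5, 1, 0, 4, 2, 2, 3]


Look up each index in the dictionary:
  5 -> 'foo'
  1 -> 'hello'
  0 -> 'test'
  4 -> 'fast'
  2 -> 'bar'
  2 -> 'bar'
  3 -> 'world'

Decoded: "foo hello test fast bar bar world"


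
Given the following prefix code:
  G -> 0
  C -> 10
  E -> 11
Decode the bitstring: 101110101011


Decoding step by step:
Bits 10 -> C
Bits 11 -> E
Bits 10 -> C
Bits 10 -> C
Bits 10 -> C
Bits 11 -> E


Decoded message: CECCCE


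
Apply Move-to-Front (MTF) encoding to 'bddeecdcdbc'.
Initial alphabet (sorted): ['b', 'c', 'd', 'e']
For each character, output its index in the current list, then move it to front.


MTF encoding:
'b': index 0 in ['b', 'c', 'd', 'e'] -> ['b', 'c', 'd', 'e']
'd': index 2 in ['b', 'c', 'd', 'e'] -> ['d', 'b', 'c', 'e']
'd': index 0 in ['d', 'b', 'c', 'e'] -> ['d', 'b', 'c', 'e']
'e': index 3 in ['d', 'b', 'c', 'e'] -> ['e', 'd', 'b', 'c']
'e': index 0 in ['e', 'd', 'b', 'c'] -> ['e', 'd', 'b', 'c']
'c': index 3 in ['e', 'd', 'b', 'c'] -> ['c', 'e', 'd', 'b']
'd': index 2 in ['c', 'e', 'd', 'b'] -> ['d', 'c', 'e', 'b']
'c': index 1 in ['d', 'c', 'e', 'b'] -> ['c', 'd', 'e', 'b']
'd': index 1 in ['c', 'd', 'e', 'b'] -> ['d', 'c', 'e', 'b']
'b': index 3 in ['d', 'c', 'e', 'b'] -> ['b', 'd', 'c', 'e']
'c': index 2 in ['b', 'd', 'c', 'e'] -> ['c', 'b', 'd', 'e']


Output: [0, 2, 0, 3, 0, 3, 2, 1, 1, 3, 2]


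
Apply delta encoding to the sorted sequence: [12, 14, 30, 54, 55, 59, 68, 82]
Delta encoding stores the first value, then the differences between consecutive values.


First value: 12
Deltas:
  14 - 12 = 2
  30 - 14 = 16
  54 - 30 = 24
  55 - 54 = 1
  59 - 55 = 4
  68 - 59 = 9
  82 - 68 = 14


Delta encoded: [12, 2, 16, 24, 1, 4, 9, 14]


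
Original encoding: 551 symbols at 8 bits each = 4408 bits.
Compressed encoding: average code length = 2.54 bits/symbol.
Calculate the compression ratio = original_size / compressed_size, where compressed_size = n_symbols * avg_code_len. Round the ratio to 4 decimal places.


original_size = n_symbols * orig_bits = 551 * 8 = 4408 bits
compressed_size = n_symbols * avg_code_len = 551 * 2.54 = 1399.54 bits
ratio = original_size / compressed_size = 4408 / 1399.54 = 3.1496

Compression ratio = 3.1496


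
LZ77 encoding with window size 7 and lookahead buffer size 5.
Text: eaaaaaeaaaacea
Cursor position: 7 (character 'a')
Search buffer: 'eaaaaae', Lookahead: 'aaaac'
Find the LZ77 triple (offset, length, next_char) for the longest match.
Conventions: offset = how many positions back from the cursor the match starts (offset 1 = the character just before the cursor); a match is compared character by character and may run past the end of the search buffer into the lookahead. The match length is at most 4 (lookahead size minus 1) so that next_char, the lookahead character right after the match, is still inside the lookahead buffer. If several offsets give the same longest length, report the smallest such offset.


Try each offset into the search buffer:
  offset=1 (pos 6, char 'e'): match length 0
  offset=2 (pos 5, char 'a'): match length 1
  offset=3 (pos 4, char 'a'): match length 2
  offset=4 (pos 3, char 'a'): match length 3
  offset=5 (pos 2, char 'a'): match length 4
  offset=6 (pos 1, char 'a'): match length 4
  offset=7 (pos 0, char 'e'): match length 0
Longest match has length 4, found at offsets 5, 6; take the smallest, offset 5.
next_char = character at position 7 + 4 = 11 -> 'c'

Best match: offset=5, length=4 (matching 'aaaa' starting at position 2)
LZ77 triple: (5, 4, 'c')


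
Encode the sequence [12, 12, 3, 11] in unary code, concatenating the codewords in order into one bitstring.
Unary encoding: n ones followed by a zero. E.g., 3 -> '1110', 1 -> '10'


Encode each number as n ones followed by a terminating 0:
  12 -> 1111111111110 (13 bits)
  12 -> 1111111111110 (13 bits)
  3 -> 1110 (4 bits)
  11 -> 111111111110 (12 bits)
Total length = 13 + 13 + 4 + 12 = 42 bits.

Unary([12, 12, 3, 11]) = 111111111111011111111111101110111111111110 (42 bits)


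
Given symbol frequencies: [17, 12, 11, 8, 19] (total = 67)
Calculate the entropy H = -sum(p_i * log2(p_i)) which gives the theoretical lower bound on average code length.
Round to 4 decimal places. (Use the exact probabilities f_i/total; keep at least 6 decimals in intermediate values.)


Per-symbol terms -p_i * log2(p_i) with p_i = f_i/67:
  p = 17/67 = 0.253731: log2(p) = -1.978626, -p*log2(p) = 0.502040
  p = 12/67 = 0.179104: log2(p) = -2.481127, -p*log2(p) = 0.444381
  p = 11/67 = 0.164179: log2(p) = -2.606658, -p*log2(p) = 0.427959
  p = 8/67 = 0.119403: log2(p) = -3.066089, -p*log2(p) = 0.366100
  p = 19/67 = 0.283582: log2(p) = -1.818162, -p*log2(p) = 0.515598
H = 0.502040 + 0.444381 + 0.427959 + 0.366100 + 0.515598 = 2.256078

H = 2.2561 bits/symbol


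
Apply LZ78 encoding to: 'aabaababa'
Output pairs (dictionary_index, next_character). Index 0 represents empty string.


LZ78 encoding steps:
Dictionary: {0: ''}
Step 1: w='' (idx 0), next='a' -> output (0, 'a'), add 'a' as idx 1
Step 2: w='a' (idx 1), next='b' -> output (1, 'b'), add 'ab' as idx 2
Step 3: w='a' (idx 1), next='a' -> output (1, 'a'), add 'aa' as idx 3
Step 4: w='' (idx 0), next='b' -> output (0, 'b'), add 'b' as idx 4
Step 5: w='ab' (idx 2), next='a' -> output (2, 'a'), add 'aba' as idx 5


Encoded: [(0, 'a'), (1, 'b'), (1, 'a'), (0, 'b'), (2, 'a')]


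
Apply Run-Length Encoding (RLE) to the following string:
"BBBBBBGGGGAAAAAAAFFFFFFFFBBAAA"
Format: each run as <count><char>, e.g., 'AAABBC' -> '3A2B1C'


Scanning runs left to right:
  i=0: run of 'B' x 6 -> '6B'
  i=6: run of 'G' x 4 -> '4G'
  i=10: run of 'A' x 7 -> '7A'
  i=17: run of 'F' x 8 -> '8F'
  i=25: run of 'B' x 2 -> '2B'
  i=27: run of 'A' x 3 -> '3A'

RLE = 6B4G7A8F2B3A


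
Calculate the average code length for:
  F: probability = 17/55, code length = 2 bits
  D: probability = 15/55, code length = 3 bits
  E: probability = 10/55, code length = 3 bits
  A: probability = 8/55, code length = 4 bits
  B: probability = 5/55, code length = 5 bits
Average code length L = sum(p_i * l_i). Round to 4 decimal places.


Weighted contributions p_i * l_i:
  F: (17/55) * 2 = 34/55
  D: (15/55) * 3 = 45/55
  E: (10/55) * 3 = 30/55
  A: (8/55) * 4 = 32/55
  B: (5/55) * 5 = 25/55
Sum = (34 + 45 + 30 + 32 + 25)/55 = 166/55

L = 166/55 = 3.0182 bits/symbol


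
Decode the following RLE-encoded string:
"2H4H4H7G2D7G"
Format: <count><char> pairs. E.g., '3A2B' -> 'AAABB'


Expanding each <count><char> pair:
  2H -> 'HH'
  4H -> 'HHHH'
  4H -> 'HHHH'
  7G -> 'GGGGGGG'
  2D -> 'DD'
  7G -> 'GGGGGGG'

Decoded = HHHHHHHHHHGGGGGGGDDGGGGGGG


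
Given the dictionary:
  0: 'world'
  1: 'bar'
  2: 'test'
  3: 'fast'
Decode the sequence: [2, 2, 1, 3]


Look up each index in the dictionary:
  2 -> 'test'
  2 -> 'test'
  1 -> 'bar'
  3 -> 'fast'

Decoded: "test test bar fast"


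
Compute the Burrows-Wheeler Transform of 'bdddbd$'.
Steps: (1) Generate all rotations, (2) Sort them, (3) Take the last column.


Rotations (sorted):
  0: $bdddbd -> last char: d
  1: bd$bddd -> last char: d
  2: bdddbd$ -> last char: $
  3: d$bdddb -> last char: b
  4: dbd$bdd -> last char: d
  5: ddbd$bd -> last char: d
  6: dddbd$b -> last char: b


BWT = dd$bddb


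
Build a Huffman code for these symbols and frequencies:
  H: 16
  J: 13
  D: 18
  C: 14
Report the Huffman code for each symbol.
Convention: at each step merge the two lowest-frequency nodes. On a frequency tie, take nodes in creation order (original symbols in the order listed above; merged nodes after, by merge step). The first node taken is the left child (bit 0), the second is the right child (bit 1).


Huffman tree construction:
Step 1: Merge J(13) + C(14) = 27
Step 2: Merge H(16) + D(18) = 34
Step 3: Merge (J+C)(27) + (H+D)(34) = 61
Read each symbol's code off the tree from the root (left child = 0, right child = 1).

Codes:
  H: 10 (length 2)
  J: 00 (length 2)
  D: 11 (length 2)
  C: 01 (length 2)
Average code length: 122/61 = 2.0000 bits/symbol


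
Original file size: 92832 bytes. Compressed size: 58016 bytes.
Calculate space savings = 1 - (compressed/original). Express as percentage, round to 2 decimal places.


ratio = compressed/original = 58016/92832 = 0.624957
savings = 1 - ratio = 1 - 0.624957 = 0.375043
as a percentage: 0.375043 * 100 = 37.5%

Space savings = 1 - 58016/92832 = 37.5%


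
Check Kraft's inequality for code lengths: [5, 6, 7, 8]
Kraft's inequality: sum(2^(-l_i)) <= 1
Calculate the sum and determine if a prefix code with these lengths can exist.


Sum = 2^(-5) + 2^(-6) + 2^(-7) + 2^(-8)
    = 0.03125 + 0.015625 + 0.0078125 + 0.00390625
    = 15/256 = 0.05859375
Since 0.05859375 <= 1, Kraft's inequality IS satisfied.
A prefix code with these lengths CAN exist.

Kraft sum = 0.05859375. Satisfied.


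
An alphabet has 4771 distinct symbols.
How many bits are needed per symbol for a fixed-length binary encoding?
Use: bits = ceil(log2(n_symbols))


log2(4771) = 12.2201
Bracket: 2^12 = 4096 < 4771 <= 2^13 = 8192
So ceil(log2(4771)) = 13

bits = ceil(log2(4771)) = ceil(12.2201) = 13 bits


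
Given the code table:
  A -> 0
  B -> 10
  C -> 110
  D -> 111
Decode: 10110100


Decoding:
10 -> B
110 -> C
10 -> B
0 -> A


Result: BCBA


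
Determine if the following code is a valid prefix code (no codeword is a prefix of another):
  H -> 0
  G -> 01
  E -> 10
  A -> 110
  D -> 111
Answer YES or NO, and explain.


Checking each pair (does one codeword prefix another?):
  H='0' vs G='01': prefix -- VIOLATION

NO -- this is NOT a valid prefix code. H (0) is a prefix of G (01).


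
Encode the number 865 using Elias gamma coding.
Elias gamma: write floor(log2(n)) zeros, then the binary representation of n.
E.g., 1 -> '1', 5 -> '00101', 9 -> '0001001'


num_bits = floor(log2(865)) + 1 = 10
leading_zeros = num_bits - 1 = 9
binary(865) = 1101100001

Elias gamma(865) = '000000000' + '1101100001' = 0000000001101100001 (19 bits)


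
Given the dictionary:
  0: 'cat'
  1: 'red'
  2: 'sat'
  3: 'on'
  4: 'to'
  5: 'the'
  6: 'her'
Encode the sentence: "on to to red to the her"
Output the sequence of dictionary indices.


Look up each word in the dictionary:
  'on' -> 3
  'to' -> 4
  'to' -> 4
  'red' -> 1
  'to' -> 4
  'the' -> 5
  'her' -> 6

Encoded: [3, 4, 4, 1, 4, 5, 6]


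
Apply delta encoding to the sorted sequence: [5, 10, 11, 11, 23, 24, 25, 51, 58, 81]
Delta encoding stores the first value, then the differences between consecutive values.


First value: 5
Deltas:
  10 - 5 = 5
  11 - 10 = 1
  11 - 11 = 0
  23 - 11 = 12
  24 - 23 = 1
  25 - 24 = 1
  51 - 25 = 26
  58 - 51 = 7
  81 - 58 = 23


Delta encoded: [5, 5, 1, 0, 12, 1, 1, 26, 7, 23]


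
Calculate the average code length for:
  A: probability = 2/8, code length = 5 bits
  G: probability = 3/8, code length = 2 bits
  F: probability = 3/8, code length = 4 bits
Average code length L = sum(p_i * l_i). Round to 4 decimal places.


Weighted contributions p_i * l_i:
  A: (2/8) * 5 = 10/8
  G: (3/8) * 2 = 6/8
  F: (3/8) * 4 = 12/8
Sum = (10 + 6 + 12)/8 = 28/8

L = 28/8 = 3.5000 bits/symbol


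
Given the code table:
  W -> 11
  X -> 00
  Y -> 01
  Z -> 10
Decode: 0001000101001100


Decoding:
00 -> X
01 -> Y
00 -> X
01 -> Y
01 -> Y
00 -> X
11 -> W
00 -> X


Result: XYXYYXWX


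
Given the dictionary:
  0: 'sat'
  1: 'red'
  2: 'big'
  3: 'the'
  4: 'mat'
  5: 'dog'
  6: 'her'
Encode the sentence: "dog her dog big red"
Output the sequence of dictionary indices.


Look up each word in the dictionary:
  'dog' -> 5
  'her' -> 6
  'dog' -> 5
  'big' -> 2
  'red' -> 1

Encoded: [5, 6, 5, 2, 1]


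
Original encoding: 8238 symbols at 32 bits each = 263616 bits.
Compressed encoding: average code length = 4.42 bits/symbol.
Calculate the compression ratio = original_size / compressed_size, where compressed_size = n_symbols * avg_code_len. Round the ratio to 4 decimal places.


original_size = n_symbols * orig_bits = 8238 * 32 = 263616 bits
compressed_size = n_symbols * avg_code_len = 8238 * 4.42 = 36411.96 bits
ratio = original_size / compressed_size = 263616 / 36411.96 = 7.2398

Compression ratio = 7.2398


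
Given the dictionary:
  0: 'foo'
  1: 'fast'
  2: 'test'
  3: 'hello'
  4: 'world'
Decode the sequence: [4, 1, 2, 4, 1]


Look up each index in the dictionary:
  4 -> 'world'
  1 -> 'fast'
  2 -> 'test'
  4 -> 'world'
  1 -> 'fast'

Decoded: "world fast test world fast"


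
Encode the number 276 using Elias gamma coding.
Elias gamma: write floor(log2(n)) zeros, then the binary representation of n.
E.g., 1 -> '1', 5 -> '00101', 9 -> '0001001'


num_bits = floor(log2(276)) + 1 = 9
leading_zeros = num_bits - 1 = 8
binary(276) = 100010100

Elias gamma(276) = '00000000' + '100010100' = 00000000100010100 (17 bits)


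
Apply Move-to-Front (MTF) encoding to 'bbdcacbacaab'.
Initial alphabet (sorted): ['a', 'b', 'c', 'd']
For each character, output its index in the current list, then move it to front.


MTF encoding:
'b': index 1 in ['a', 'b', 'c', 'd'] -> ['b', 'a', 'c', 'd']
'b': index 0 in ['b', 'a', 'c', 'd'] -> ['b', 'a', 'c', 'd']
'd': index 3 in ['b', 'a', 'c', 'd'] -> ['d', 'b', 'a', 'c']
'c': index 3 in ['d', 'b', 'a', 'c'] -> ['c', 'd', 'b', 'a']
'a': index 3 in ['c', 'd', 'b', 'a'] -> ['a', 'c', 'd', 'b']
'c': index 1 in ['a', 'c', 'd', 'b'] -> ['c', 'a', 'd', 'b']
'b': index 3 in ['c', 'a', 'd', 'b'] -> ['b', 'c', 'a', 'd']
'a': index 2 in ['b', 'c', 'a', 'd'] -> ['a', 'b', 'c', 'd']
'c': index 2 in ['a', 'b', 'c', 'd'] -> ['c', 'a', 'b', 'd']
'a': index 1 in ['c', 'a', 'b', 'd'] -> ['a', 'c', 'b', 'd']
'a': index 0 in ['a', 'c', 'b', 'd'] -> ['a', 'c', 'b', 'd']
'b': index 2 in ['a', 'c', 'b', 'd'] -> ['b', 'a', 'c', 'd']


Output: [1, 0, 3, 3, 3, 1, 3, 2, 2, 1, 0, 2]


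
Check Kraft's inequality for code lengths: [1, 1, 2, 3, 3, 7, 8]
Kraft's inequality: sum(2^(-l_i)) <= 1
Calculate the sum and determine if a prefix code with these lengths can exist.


Sum = 2^(-1) + 2^(-1) + 2^(-2) + 2^(-3) + 2^(-3) + 2^(-7) + 2^(-8)
    = 0.5 + 0.5 + 0.25 + 0.125 + 0.125 + 0.0078125 + 0.00390625
    = 387/256 = 1.51171875
Since 1.51171875 > 1, Kraft's inequality is NOT satisfied.
A prefix code with these lengths CANNOT exist.

Kraft sum = 1.51171875. Not satisfied.


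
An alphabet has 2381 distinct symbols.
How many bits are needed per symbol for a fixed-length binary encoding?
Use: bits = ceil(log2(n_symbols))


log2(2381) = 11.2174
Bracket: 2^11 = 2048 < 2381 <= 2^12 = 4096
So ceil(log2(2381)) = 12

bits = ceil(log2(2381)) = ceil(11.2174) = 12 bits


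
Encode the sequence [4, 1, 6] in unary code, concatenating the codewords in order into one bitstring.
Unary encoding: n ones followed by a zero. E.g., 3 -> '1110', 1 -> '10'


Encode each number as n ones followed by a terminating 0:
  4 -> 11110 (5 bits)
  1 -> 10 (2 bits)
  6 -> 1111110 (7 bits)
Total length = 5 + 2 + 7 = 14 bits.

Unary([4, 1, 6]) = 11110101111110 (14 bits)


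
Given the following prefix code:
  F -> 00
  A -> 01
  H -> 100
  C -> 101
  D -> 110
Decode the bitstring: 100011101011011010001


Decoding step by step:
Bits 100 -> H
Bits 01 -> A
Bits 110 -> D
Bits 101 -> C
Bits 101 -> C
Bits 101 -> C
Bits 00 -> F
Bits 01 -> A


Decoded message: HADCCCFA


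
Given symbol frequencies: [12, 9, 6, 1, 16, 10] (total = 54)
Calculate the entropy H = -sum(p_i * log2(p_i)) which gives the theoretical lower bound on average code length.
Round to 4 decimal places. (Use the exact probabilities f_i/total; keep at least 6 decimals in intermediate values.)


Per-symbol terms -p_i * log2(p_i) with p_i = f_i/54:
  p = 12/54 = 0.222222: log2(p) = -2.169925, -p*log2(p) = 0.482206
  p = 9/54 = 0.166667: log2(p) = -2.584963, -p*log2(p) = 0.430827
  p = 6/54 = 0.111111: log2(p) = -3.169925, -p*log2(p) = 0.352214
  p = 1/54 = 0.018519: log2(p) = -5.754888, -p*log2(p) = 0.106572
  p = 16/54 = 0.296296: log2(p) = -1.754888, -p*log2(p) = 0.519967
  p = 10/54 = 0.185185: log2(p) = -2.432959, -p*log2(p) = 0.450548
H = 0.482206 + 0.430827 + 0.352214 + 0.106572 + 0.519967 + 0.450548 = 2.342334

H = 2.3423 bits/symbol


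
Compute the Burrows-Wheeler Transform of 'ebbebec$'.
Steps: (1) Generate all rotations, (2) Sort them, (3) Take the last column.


Rotations (sorted):
  0: $ebbebec -> last char: c
  1: bbebec$e -> last char: e
  2: bebec$eb -> last char: b
  3: bec$ebbe -> last char: e
  4: c$ebbebe -> last char: e
  5: ebbebec$ -> last char: $
  6: ebec$ebb -> last char: b
  7: ec$ebbeb -> last char: b


BWT = cebee$bb


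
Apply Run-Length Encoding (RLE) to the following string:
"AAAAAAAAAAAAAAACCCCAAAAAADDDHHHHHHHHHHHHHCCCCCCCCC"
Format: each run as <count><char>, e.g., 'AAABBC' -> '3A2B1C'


Scanning runs left to right:
  i=0: run of 'A' x 15 -> '15A'
  i=15: run of 'C' x 4 -> '4C'
  i=19: run of 'A' x 6 -> '6A'
  i=25: run of 'D' x 3 -> '3D'
  i=28: run of 'H' x 13 -> '13H'
  i=41: run of 'C' x 9 -> '9C'

RLE = 15A4C6A3D13H9C


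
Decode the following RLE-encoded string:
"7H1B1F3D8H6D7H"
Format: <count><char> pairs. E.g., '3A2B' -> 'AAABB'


Expanding each <count><char> pair:
  7H -> 'HHHHHHH'
  1B -> 'B'
  1F -> 'F'
  3D -> 'DDD'
  8H -> 'HHHHHHHH'
  6D -> 'DDDDDD'
  7H -> 'HHHHHHH'

Decoded = HHHHHHHBFDDDHHHHHHHHDDDDDDHHHHHHH


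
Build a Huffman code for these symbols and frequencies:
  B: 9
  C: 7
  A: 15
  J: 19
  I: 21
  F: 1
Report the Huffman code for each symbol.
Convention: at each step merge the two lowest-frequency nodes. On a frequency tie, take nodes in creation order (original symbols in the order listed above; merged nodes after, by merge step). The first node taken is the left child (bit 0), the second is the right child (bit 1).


Huffman tree construction:
Step 1: Merge F(1) + C(7) = 8
Step 2: Merge (F+C)(8) + B(9) = 17
Step 3: Merge A(15) + ((F+C)+B)(17) = 32
Step 4: Merge J(19) + I(21) = 40
Step 5: Merge (A+((F+C)+B))(32) + (J+I)(40) = 72
Read each symbol's code off the tree from the root (left child = 0, right child = 1).

Codes:
  B: 011 (length 3)
  C: 0101 (length 4)
  A: 00 (length 2)
  J: 10 (length 2)
  I: 11 (length 2)
  F: 0100 (length 4)
Average code length: 169/72 = 2.3472 bits/symbol


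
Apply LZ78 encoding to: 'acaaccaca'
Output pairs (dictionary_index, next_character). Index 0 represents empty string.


LZ78 encoding steps:
Dictionary: {0: ''}
Step 1: w='' (idx 0), next='a' -> output (0, 'a'), add 'a' as idx 1
Step 2: w='' (idx 0), next='c' -> output (0, 'c'), add 'c' as idx 2
Step 3: w='a' (idx 1), next='a' -> output (1, 'a'), add 'aa' as idx 3
Step 4: w='c' (idx 2), next='c' -> output (2, 'c'), add 'cc' as idx 4
Step 5: w='a' (idx 1), next='c' -> output (1, 'c'), add 'ac' as idx 5
Step 6: w='a' (idx 1), end of input -> output (1, '')


Encoded: [(0, 'a'), (0, 'c'), (1, 'a'), (2, 'c'), (1, 'c'), (1, '')]


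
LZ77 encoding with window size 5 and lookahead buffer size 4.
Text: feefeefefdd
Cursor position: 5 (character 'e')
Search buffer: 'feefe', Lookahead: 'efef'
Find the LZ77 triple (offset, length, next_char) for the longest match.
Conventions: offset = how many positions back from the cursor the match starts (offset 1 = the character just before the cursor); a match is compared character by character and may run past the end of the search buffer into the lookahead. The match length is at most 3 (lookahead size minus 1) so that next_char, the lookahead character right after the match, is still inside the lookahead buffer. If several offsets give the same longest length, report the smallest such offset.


Try each offset into the search buffer:
  offset=1 (pos 4, char 'e'): match length 1
  offset=2 (pos 3, char 'f'): match length 0
  offset=3 (pos 2, char 'e'): match length 3
  offset=4 (pos 1, char 'e'): match length 1
  offset=5 (pos 0, char 'f'): match length 0
Longest match has length 3 at offset 3.
next_char = character at position 5 + 3 = 8 -> 'f'

Best match: offset=3, length=3 (matching 'efe' starting at position 2)
LZ77 triple: (3, 3, 'f')


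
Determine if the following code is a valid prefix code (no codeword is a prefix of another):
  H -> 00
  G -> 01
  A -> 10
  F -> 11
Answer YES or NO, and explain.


Checking each pair (does one codeword prefix another?):
  H='00' vs G='01': no prefix
  H='00' vs A='10': no prefix
  H='00' vs F='11': no prefix
  G='01' vs H='00': no prefix
  G='01' vs A='10': no prefix
  G='01' vs F='11': no prefix
  A='10' vs H='00': no prefix
  A='10' vs G='01': no prefix
  A='10' vs F='11': no prefix
  F='11' vs H='00': no prefix
  F='11' vs G='01': no prefix
  F='11' vs A='10': no prefix
No violation found over all pairs.

YES -- this is a valid prefix code. No codeword is a prefix of any other codeword.


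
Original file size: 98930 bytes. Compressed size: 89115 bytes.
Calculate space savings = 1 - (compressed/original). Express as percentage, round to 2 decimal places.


ratio = compressed/original = 89115/98930 = 0.900788
savings = 1 - ratio = 1 - 0.900788 = 0.099212
as a percentage: 0.099212 * 100 = 9.92%

Space savings = 1 - 89115/98930 = 9.92%


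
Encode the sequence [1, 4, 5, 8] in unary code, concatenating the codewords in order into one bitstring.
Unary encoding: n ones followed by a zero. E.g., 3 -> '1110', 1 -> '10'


Encode each number as n ones followed by a terminating 0:
  1 -> 10 (2 bits)
  4 -> 11110 (5 bits)
  5 -> 111110 (6 bits)
  8 -> 111111110 (9 bits)
Total length = 2 + 5 + 6 + 9 = 22 bits.

Unary([1, 4, 5, 8]) = 1011110111110111111110 (22 bits)


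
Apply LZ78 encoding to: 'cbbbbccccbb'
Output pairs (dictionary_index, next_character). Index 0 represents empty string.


LZ78 encoding steps:
Dictionary: {0: ''}
Step 1: w='' (idx 0), next='c' -> output (0, 'c'), add 'c' as idx 1
Step 2: w='' (idx 0), next='b' -> output (0, 'b'), add 'b' as idx 2
Step 3: w='b' (idx 2), next='b' -> output (2, 'b'), add 'bb' as idx 3
Step 4: w='b' (idx 2), next='c' -> output (2, 'c'), add 'bc' as idx 4
Step 5: w='c' (idx 1), next='c' -> output (1, 'c'), add 'cc' as idx 5
Step 6: w='c' (idx 1), next='b' -> output (1, 'b'), add 'cb' as idx 6
Step 7: w='b' (idx 2), end of input -> output (2, '')


Encoded: [(0, 'c'), (0, 'b'), (2, 'b'), (2, 'c'), (1, 'c'), (1, 'b'), (2, '')]


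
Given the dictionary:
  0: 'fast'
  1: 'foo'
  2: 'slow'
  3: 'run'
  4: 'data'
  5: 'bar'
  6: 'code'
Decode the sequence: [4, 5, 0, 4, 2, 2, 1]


Look up each index in the dictionary:
  4 -> 'data'
  5 -> 'bar'
  0 -> 'fast'
  4 -> 'data'
  2 -> 'slow'
  2 -> 'slow'
  1 -> 'foo'

Decoded: "data bar fast data slow slow foo"


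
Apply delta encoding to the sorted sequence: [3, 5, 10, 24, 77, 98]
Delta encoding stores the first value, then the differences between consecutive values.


First value: 3
Deltas:
  5 - 3 = 2
  10 - 5 = 5
  24 - 10 = 14
  77 - 24 = 53
  98 - 77 = 21


Delta encoded: [3, 2, 5, 14, 53, 21]


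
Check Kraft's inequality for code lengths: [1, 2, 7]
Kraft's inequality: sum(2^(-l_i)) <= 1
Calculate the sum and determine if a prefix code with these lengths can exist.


Sum = 2^(-1) + 2^(-2) + 2^(-7)
    = 0.5 + 0.25 + 0.0078125
    = 97/128 = 0.7578125
Since 0.7578125 <= 1, Kraft's inequality IS satisfied.
A prefix code with these lengths CAN exist.

Kraft sum = 0.7578125. Satisfied.


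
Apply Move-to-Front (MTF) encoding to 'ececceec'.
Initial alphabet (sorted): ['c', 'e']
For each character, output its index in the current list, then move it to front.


MTF encoding:
'e': index 1 in ['c', 'e'] -> ['e', 'c']
'c': index 1 in ['e', 'c'] -> ['c', 'e']
'e': index 1 in ['c', 'e'] -> ['e', 'c']
'c': index 1 in ['e', 'c'] -> ['c', 'e']
'c': index 0 in ['c', 'e'] -> ['c', 'e']
'e': index 1 in ['c', 'e'] -> ['e', 'c']
'e': index 0 in ['e', 'c'] -> ['e', 'c']
'c': index 1 in ['e', 'c'] -> ['c', 'e']


Output: [1, 1, 1, 1, 0, 1, 0, 1]


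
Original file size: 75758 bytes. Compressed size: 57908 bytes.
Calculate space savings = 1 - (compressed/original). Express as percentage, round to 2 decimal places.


ratio = compressed/original = 57908/75758 = 0.764381
savings = 1 - ratio = 1 - 0.764381 = 0.235619
as a percentage: 0.235619 * 100 = 23.56%

Space savings = 1 - 57908/75758 = 23.56%


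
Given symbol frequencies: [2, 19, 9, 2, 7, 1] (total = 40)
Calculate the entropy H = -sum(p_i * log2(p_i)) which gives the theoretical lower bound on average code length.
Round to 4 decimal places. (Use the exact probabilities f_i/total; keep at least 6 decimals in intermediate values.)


Per-symbol terms -p_i * log2(p_i) with p_i = f_i/40:
  p = 2/40 = 0.050000: log2(p) = -4.321928, -p*log2(p) = 0.216096
  p = 19/40 = 0.475000: log2(p) = -1.074001, -p*log2(p) = 0.510150
  p = 9/40 = 0.225000: log2(p) = -2.152003, -p*log2(p) = 0.484201
  p = 2/40 = 0.050000: log2(p) = -4.321928, -p*log2(p) = 0.216096
  p = 7/40 = 0.175000: log2(p) = -2.514573, -p*log2(p) = 0.440050
  p = 1/40 = 0.025000: log2(p) = -5.321928, -p*log2(p) = 0.133048
H = 0.216096 + 0.510150 + 0.484201 + 0.216096 + 0.440050 + 0.133048 = 1.999641

H = 1.9996 bits/symbol


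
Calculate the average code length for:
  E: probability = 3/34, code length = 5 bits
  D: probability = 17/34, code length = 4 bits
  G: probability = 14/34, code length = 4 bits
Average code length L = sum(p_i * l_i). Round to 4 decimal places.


Weighted contributions p_i * l_i:
  E: (3/34) * 5 = 15/34
  D: (17/34) * 4 = 68/34
  G: (14/34) * 4 = 56/34
Sum = (15 + 68 + 56)/34 = 139/34

L = 139/34 = 4.0882 bits/symbol


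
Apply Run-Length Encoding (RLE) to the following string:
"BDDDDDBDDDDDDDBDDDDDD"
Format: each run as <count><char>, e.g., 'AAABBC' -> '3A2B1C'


Scanning runs left to right:
  i=0: run of 'B' x 1 -> '1B'
  i=1: run of 'D' x 5 -> '5D'
  i=6: run of 'B' x 1 -> '1B'
  i=7: run of 'D' x 7 -> '7D'
  i=14: run of 'B' x 1 -> '1B'
  i=15: run of 'D' x 6 -> '6D'

RLE = 1B5D1B7D1B6D


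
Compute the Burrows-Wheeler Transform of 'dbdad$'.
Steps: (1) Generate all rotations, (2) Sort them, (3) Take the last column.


Rotations (sorted):
  0: $dbdad -> last char: d
  1: ad$dbd -> last char: d
  2: bdad$d -> last char: d
  3: d$dbda -> last char: a
  4: dad$db -> last char: b
  5: dbdad$ -> last char: $


BWT = dddab$


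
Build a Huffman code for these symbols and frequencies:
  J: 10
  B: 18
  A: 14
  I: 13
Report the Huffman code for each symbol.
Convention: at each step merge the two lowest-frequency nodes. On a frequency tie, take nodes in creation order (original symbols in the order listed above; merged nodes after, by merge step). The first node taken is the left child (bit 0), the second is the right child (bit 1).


Huffman tree construction:
Step 1: Merge J(10) + I(13) = 23
Step 2: Merge A(14) + B(18) = 32
Step 3: Merge (J+I)(23) + (A+B)(32) = 55
Read each symbol's code off the tree from the root (left child = 0, right child = 1).

Codes:
  J: 00 (length 2)
  B: 11 (length 2)
  A: 10 (length 2)
  I: 01 (length 2)
Average code length: 110/55 = 2.0000 bits/symbol


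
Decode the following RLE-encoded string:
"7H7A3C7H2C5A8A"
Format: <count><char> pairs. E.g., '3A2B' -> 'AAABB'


Expanding each <count><char> pair:
  7H -> 'HHHHHHH'
  7A -> 'AAAAAAA'
  3C -> 'CCC'
  7H -> 'HHHHHHH'
  2C -> 'CC'
  5A -> 'AAAAA'
  8A -> 'AAAAAAAA'

Decoded = HHHHHHHAAAAAAACCCHHHHHHHCCAAAAAAAAAAAAA


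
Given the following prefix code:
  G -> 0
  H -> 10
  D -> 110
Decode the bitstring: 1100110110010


Decoding step by step:
Bits 110 -> D
Bits 0 -> G
Bits 110 -> D
Bits 110 -> D
Bits 0 -> G
Bits 10 -> H


Decoded message: DGDDGH


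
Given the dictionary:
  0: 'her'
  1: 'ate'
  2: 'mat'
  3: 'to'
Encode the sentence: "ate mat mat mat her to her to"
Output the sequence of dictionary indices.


Look up each word in the dictionary:
  'ate' -> 1
  'mat' -> 2
  'mat' -> 2
  'mat' -> 2
  'her' -> 0
  'to' -> 3
  'her' -> 0
  'to' -> 3

Encoded: [1, 2, 2, 2, 0, 3, 0, 3]


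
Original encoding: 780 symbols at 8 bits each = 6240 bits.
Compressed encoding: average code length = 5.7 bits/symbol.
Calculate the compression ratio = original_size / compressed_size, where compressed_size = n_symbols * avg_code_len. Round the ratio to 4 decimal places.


original_size = n_symbols * orig_bits = 780 * 8 = 6240 bits
compressed_size = n_symbols * avg_code_len = 780 * 5.7 = 4446.0 bits
ratio = original_size / compressed_size = 6240 / 4446.0 = 1.4035

Compression ratio = 1.4035


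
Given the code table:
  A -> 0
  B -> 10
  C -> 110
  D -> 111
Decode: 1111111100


Decoding:
111 -> D
111 -> D
110 -> C
0 -> A


Result: DDCA


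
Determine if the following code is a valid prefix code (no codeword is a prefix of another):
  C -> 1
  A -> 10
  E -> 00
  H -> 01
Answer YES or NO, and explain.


Checking each pair (does one codeword prefix another?):
  C='1' vs A='10': prefix -- VIOLATION

NO -- this is NOT a valid prefix code. C (1) is a prefix of A (10).


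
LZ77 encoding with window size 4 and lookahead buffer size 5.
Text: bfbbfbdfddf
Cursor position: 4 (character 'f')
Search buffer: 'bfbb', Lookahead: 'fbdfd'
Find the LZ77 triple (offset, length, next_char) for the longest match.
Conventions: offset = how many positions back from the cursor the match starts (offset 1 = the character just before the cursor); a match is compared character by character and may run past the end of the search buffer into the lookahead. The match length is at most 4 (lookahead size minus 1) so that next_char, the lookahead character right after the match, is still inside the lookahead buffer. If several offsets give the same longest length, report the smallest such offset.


Try each offset into the search buffer:
  offset=1 (pos 3, char 'b'): match length 0
  offset=2 (pos 2, char 'b'): match length 0
  offset=3 (pos 1, char 'f'): match length 2
  offset=4 (pos 0, char 'b'): match length 0
Longest match has length 2 at offset 3.
next_char = character at position 4 + 2 = 6 -> 'd'

Best match: offset=3, length=2 (matching 'fb' starting at position 1)
LZ77 triple: (3, 2, 'd')


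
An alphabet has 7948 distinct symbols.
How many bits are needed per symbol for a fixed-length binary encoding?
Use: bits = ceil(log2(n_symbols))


log2(7948) = 12.9564
Bracket: 2^12 = 4096 < 7948 <= 2^13 = 8192
So ceil(log2(7948)) = 13

bits = ceil(log2(7948)) = ceil(12.9564) = 13 bits


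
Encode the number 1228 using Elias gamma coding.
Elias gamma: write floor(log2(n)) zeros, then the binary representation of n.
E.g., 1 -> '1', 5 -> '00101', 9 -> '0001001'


num_bits = floor(log2(1228)) + 1 = 11
leading_zeros = num_bits - 1 = 10
binary(1228) = 10011001100

Elias gamma(1228) = '0000000000' + '10011001100' = 000000000010011001100 (21 bits)


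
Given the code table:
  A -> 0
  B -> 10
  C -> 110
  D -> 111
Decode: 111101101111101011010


Decoding:
111 -> D
10 -> B
110 -> C
111 -> D
110 -> C
10 -> B
110 -> C
10 -> B


Result: DBCDCBCB


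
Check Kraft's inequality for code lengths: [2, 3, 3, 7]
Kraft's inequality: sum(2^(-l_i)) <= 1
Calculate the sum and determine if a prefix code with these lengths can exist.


Sum = 2^(-2) + 2^(-3) + 2^(-3) + 2^(-7)
    = 0.25 + 0.125 + 0.125 + 0.0078125
    = 65/128 = 0.5078125
Since 0.5078125 <= 1, Kraft's inequality IS satisfied.
A prefix code with these lengths CAN exist.

Kraft sum = 0.5078125. Satisfied.


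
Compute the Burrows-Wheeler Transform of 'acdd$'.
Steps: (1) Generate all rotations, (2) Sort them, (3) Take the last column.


Rotations (sorted):
  0: $acdd -> last char: d
  1: acdd$ -> last char: $
  2: cdd$a -> last char: a
  3: d$acd -> last char: d
  4: dd$ac -> last char: c


BWT = d$adc


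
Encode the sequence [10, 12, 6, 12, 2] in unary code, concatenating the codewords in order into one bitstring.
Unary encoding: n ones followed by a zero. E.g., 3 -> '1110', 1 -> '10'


Encode each number as n ones followed by a terminating 0:
  10 -> 11111111110 (11 bits)
  12 -> 1111111111110 (13 bits)
  6 -> 1111110 (7 bits)
  12 -> 1111111111110 (13 bits)
  2 -> 110 (3 bits)
Total length = 11 + 13 + 7 + 13 + 3 = 47 bits.

Unary([10, 12, 6, 12, 2]) = 11111111110111111111111011111101111111111110110 (47 bits)


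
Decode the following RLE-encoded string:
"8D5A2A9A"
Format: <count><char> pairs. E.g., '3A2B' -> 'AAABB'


Expanding each <count><char> pair:
  8D -> 'DDDDDDDD'
  5A -> 'AAAAA'
  2A -> 'AA'
  9A -> 'AAAAAAAAA'

Decoded = DDDDDDDDAAAAAAAAAAAAAAAA


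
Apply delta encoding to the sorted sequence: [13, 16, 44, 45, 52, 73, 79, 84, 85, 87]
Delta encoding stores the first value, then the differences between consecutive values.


First value: 13
Deltas:
  16 - 13 = 3
  44 - 16 = 28
  45 - 44 = 1
  52 - 45 = 7
  73 - 52 = 21
  79 - 73 = 6
  84 - 79 = 5
  85 - 84 = 1
  87 - 85 = 2


Delta encoded: [13, 3, 28, 1, 7, 21, 6, 5, 1, 2]


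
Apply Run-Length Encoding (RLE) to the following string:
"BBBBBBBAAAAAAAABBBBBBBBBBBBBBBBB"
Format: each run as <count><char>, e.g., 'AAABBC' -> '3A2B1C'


Scanning runs left to right:
  i=0: run of 'B' x 7 -> '7B'
  i=7: run of 'A' x 8 -> '8A'
  i=15: run of 'B' x 17 -> '17B'

RLE = 7B8A17B


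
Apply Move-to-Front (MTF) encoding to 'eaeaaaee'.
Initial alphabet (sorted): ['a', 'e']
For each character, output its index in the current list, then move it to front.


MTF encoding:
'e': index 1 in ['a', 'e'] -> ['e', 'a']
'a': index 1 in ['e', 'a'] -> ['a', 'e']
'e': index 1 in ['a', 'e'] -> ['e', 'a']
'a': index 1 in ['e', 'a'] -> ['a', 'e']
'a': index 0 in ['a', 'e'] -> ['a', 'e']
'a': index 0 in ['a', 'e'] -> ['a', 'e']
'e': index 1 in ['a', 'e'] -> ['e', 'a']
'e': index 0 in ['e', 'a'] -> ['e', 'a']


Output: [1, 1, 1, 1, 0, 0, 1, 0]


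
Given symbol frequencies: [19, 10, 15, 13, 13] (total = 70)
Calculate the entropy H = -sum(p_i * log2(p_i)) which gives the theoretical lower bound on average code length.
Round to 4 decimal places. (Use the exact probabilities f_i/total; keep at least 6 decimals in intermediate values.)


Per-symbol terms -p_i * log2(p_i) with p_i = f_i/70:
  p = 19/70 = 0.271429: log2(p) = -1.881356, -p*log2(p) = 0.510654
  p = 10/70 = 0.142857: log2(p) = -2.807355, -p*log2(p) = 0.401051
  p = 15/70 = 0.214286: log2(p) = -2.222392, -p*log2(p) = 0.476227
  p = 13/70 = 0.185714: log2(p) = -2.428843, -p*log2(p) = 0.451071
  p = 13/70 = 0.185714: log2(p) = -2.428843, -p*log2(p) = 0.451071
H = 0.510654 + 0.401051 + 0.476227 + 0.451071 + 0.451071 = 2.290074

H = 2.2901 bits/symbol


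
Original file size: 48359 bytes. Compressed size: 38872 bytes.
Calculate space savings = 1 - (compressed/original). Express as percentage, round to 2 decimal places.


ratio = compressed/original = 38872/48359 = 0.803821
savings = 1 - ratio = 1 - 0.803821 = 0.196179
as a percentage: 0.196179 * 100 = 19.62%

Space savings = 1 - 38872/48359 = 19.62%


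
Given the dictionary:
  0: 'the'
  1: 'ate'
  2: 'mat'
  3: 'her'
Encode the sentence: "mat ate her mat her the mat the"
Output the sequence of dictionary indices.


Look up each word in the dictionary:
  'mat' -> 2
  'ate' -> 1
  'her' -> 3
  'mat' -> 2
  'her' -> 3
  'the' -> 0
  'mat' -> 2
  'the' -> 0

Encoded: [2, 1, 3, 2, 3, 0, 2, 0]


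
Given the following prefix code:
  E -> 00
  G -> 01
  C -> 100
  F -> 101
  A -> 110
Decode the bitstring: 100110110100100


Decoding step by step:
Bits 100 -> C
Bits 110 -> A
Bits 110 -> A
Bits 100 -> C
Bits 100 -> C


Decoded message: CAACC


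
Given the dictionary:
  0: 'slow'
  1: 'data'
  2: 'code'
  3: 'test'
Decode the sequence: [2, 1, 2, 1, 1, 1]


Look up each index in the dictionary:
  2 -> 'code'
  1 -> 'data'
  2 -> 'code'
  1 -> 'data'
  1 -> 'data'
  1 -> 'data'

Decoded: "code data code data data data"


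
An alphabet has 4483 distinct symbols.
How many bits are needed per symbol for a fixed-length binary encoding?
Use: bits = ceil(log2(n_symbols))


log2(4483) = 12.1302
Bracket: 2^12 = 4096 < 4483 <= 2^13 = 8192
So ceil(log2(4483)) = 13

bits = ceil(log2(4483)) = ceil(12.1302) = 13 bits


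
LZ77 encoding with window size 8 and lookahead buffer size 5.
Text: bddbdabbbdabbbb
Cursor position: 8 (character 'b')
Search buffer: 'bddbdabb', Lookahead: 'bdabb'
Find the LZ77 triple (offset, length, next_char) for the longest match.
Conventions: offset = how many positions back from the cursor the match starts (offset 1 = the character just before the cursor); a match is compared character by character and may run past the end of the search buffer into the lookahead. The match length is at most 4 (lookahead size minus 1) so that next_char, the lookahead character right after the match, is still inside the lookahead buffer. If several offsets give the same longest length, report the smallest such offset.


Try each offset into the search buffer:
  offset=1 (pos 7, char 'b'): match length 1
  offset=2 (pos 6, char 'b'): match length 1
  offset=3 (pos 5, char 'a'): match length 0
  offset=4 (pos 4, char 'd'): match length 0
  offset=5 (pos 3, char 'b'): match length 4
  offset=6 (pos 2, char 'd'): match length 0
  offset=7 (pos 1, char 'd'): match length 0
  offset=8 (pos 0, char 'b'): match length 2
Longest match has length 4 at offset 5.
next_char = character at position 8 + 4 = 12 -> 'b'

Best match: offset=5, length=4 (matching 'bdab' starting at position 3)
LZ77 triple: (5, 4, 'b')


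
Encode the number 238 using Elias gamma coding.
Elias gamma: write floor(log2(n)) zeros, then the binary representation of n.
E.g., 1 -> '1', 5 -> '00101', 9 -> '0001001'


num_bits = floor(log2(238)) + 1 = 8
leading_zeros = num_bits - 1 = 7
binary(238) = 11101110

Elias gamma(238) = '0000000' + '11101110' = 000000011101110 (15 bits)


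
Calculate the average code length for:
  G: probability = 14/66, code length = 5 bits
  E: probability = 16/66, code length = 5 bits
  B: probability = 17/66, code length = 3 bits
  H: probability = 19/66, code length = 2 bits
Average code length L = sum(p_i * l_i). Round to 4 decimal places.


Weighted contributions p_i * l_i:
  G: (14/66) * 5 = 70/66
  E: (16/66) * 5 = 80/66
  B: (17/66) * 3 = 51/66
  H: (19/66) * 2 = 38/66
Sum = (70 + 80 + 51 + 38)/66 = 239/66

L = 239/66 = 3.6212 bits/symbol


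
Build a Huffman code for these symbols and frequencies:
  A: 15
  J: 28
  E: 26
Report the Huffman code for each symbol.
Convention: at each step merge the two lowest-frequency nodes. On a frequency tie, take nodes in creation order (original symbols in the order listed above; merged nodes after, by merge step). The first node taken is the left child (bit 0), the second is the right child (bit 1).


Huffman tree construction:
Step 1: Merge A(15) + E(26) = 41
Step 2: Merge J(28) + (A+E)(41) = 69
Read each symbol's code off the tree from the root (left child = 0, right child = 1).

Codes:
  A: 10 (length 2)
  J: 0 (length 1)
  E: 11 (length 2)
Average code length: 110/69 = 1.5942 bits/symbol


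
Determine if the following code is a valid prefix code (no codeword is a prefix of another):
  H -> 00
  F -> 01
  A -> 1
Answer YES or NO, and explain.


Checking each pair (does one codeword prefix another?):
  H='00' vs F='01': no prefix
  H='00' vs A='1': no prefix
  F='01' vs H='00': no prefix
  F='01' vs A='1': no prefix
  A='1' vs H='00': no prefix
  A='1' vs F='01': no prefix
No violation found over all pairs.

YES -- this is a valid prefix code. No codeword is a prefix of any other codeword.


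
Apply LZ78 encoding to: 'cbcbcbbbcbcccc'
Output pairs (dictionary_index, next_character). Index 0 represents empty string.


LZ78 encoding steps:
Dictionary: {0: ''}
Step 1: w='' (idx 0), next='c' -> output (0, 'c'), add 'c' as idx 1
Step 2: w='' (idx 0), next='b' -> output (0, 'b'), add 'b' as idx 2
Step 3: w='c' (idx 1), next='b' -> output (1, 'b'), add 'cb' as idx 3
Step 4: w='cb' (idx 3), next='b' -> output (3, 'b'), add 'cbb' as idx 4
Step 5: w='b' (idx 2), next='c' -> output (2, 'c'), add 'bc' as idx 5
Step 6: w='bc' (idx 5), next='c' -> output (5, 'c'), add 'bcc' as idx 6
Step 7: w='c' (idx 1), next='c' -> output (1, 'c'), add 'cc' as idx 7


Encoded: [(0, 'c'), (0, 'b'), (1, 'b'), (3, 'b'), (2, 'c'), (5, 'c'), (1, 'c')]
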